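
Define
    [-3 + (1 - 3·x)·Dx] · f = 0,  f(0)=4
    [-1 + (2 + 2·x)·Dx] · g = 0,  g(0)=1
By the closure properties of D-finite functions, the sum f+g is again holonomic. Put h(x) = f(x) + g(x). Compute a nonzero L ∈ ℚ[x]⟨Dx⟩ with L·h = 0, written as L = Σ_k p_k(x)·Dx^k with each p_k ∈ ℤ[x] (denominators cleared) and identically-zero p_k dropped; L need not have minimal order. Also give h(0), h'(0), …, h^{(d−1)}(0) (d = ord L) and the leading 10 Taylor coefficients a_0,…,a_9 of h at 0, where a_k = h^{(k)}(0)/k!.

L = (-39 - 27·x) + (73 + 138·x + 81·x^2)·Dx + (-10 + 2·x + 66·x^2 + 54·x^3)·Dx^2  (order 2).
h: a_k = 5, 25/2, 287/8, 1729/16, 41467/128, 248839/256, 2985963/1024, 17915937/2048, 859962963/32768, 5159781067/65536, …
ICs: h(0) = 5, h′(0) = 25/2.

f: a_k = 4, 12, 36, 108, 324, 972, 2916, 8748, 26244, 78732, …
g: a_k = 1, 1/2, -1/8, 1/16, -5/128, 7/256, -21/1024, 33/2048, -429/32768, 715/65536, …
Sum ⇒ L₀ = lclm(L_f,L_g) in ℚ(x)⟨Dx⟩.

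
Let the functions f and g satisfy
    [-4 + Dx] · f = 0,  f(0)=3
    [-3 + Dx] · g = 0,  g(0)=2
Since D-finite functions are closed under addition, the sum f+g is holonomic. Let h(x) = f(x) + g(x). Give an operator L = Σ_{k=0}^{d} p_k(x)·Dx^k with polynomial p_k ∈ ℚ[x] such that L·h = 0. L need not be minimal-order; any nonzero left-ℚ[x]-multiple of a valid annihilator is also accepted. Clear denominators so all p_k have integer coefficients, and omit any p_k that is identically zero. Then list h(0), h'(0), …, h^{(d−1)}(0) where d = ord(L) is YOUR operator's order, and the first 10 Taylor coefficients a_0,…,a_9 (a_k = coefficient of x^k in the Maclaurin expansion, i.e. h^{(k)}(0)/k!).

f: a_k = 3, 12, 24, 32, 32, 128/5, 256/15, 1024/105, 512/105, 2048/945, …
g: a_k = 2, 6, 9, 9, 27/4, 81/20, 81/40, 243/280, 729/2240, 243/2240, …
h₀=f+g: left-lcm gives L₀, ord ≤ 2.
L = 12 - 7·Dx + Dx^2  (order 2).
h: a_k = 5, 18, 33, 41, 155/4, 593/20, 2291/120, 8921/840, 6991/1344, 137633/60480, …
ICs: h(0) = 5, h′(0) = 18.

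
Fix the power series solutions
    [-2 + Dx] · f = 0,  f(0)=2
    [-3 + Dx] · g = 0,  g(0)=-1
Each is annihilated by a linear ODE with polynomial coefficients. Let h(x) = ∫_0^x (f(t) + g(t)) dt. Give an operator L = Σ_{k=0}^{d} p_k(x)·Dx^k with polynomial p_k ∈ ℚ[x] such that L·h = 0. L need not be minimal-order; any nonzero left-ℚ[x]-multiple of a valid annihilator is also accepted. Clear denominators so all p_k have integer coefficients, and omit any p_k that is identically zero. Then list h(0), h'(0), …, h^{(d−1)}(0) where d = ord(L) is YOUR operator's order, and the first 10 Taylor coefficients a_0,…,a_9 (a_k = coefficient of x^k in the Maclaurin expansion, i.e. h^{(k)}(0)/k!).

L = 6·Dx - 5·Dx^2 + Dx^3  (order 3).
h: a_k = 0, 1, 1/2, -1/6, -11/24, -49/120, -179/720, -601/5040, -1931/40320, -6049/362880, …
ICs: h(0) = 0, h′(0) = 1, h′′(0) = 1.

f: a_k = 2, 4, 4, 8/3, 4/3, 8/15, 8/45, 16/315, 4/315, 8/2835, …
g: a_k = -1, -3, -9/2, -9/2, -27/8, -81/40, -81/80, -243/560, -729/4480, -243/4480, …
L₀ := lclm(L_f,L_g); ord L₀ ≤ 1+1.
Integrate: L := L₀·Dx.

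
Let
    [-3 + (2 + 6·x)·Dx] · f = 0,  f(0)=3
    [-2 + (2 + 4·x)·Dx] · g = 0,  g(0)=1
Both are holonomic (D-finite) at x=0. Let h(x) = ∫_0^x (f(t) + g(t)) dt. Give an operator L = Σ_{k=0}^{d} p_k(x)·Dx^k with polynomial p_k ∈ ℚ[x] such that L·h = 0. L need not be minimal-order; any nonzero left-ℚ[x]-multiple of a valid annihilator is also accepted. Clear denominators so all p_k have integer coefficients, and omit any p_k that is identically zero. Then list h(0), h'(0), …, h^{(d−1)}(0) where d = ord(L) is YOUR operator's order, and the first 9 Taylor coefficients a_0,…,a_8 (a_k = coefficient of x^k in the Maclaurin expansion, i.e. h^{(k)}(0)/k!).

f: a_k = 3, 9/2, -27/8, 81/16, -1215/128, 5103/256, -45927/1024, 216513/2048, -8444007/32768, …
g: a_k = 1, 1, -1/2, 1/2, -5/8, 7/8, -21/16, 33/16, -429/128, …
h₀=f+g: left-lcm gives L₀, ord ≤ 2.
h=∫h₀ ⇒ L = L₀·Dx.
L = -3·Dx + (5 + 12·x)·Dx^2 + (2 + 10·x + 12·x^2)·Dx^3  (order 3).
h: a_k = 0, 4, 11/4, -31/24, 89/64, -259/128, 5327/1536, -6753/1024, 220737/16384, …
ICs: h(0) = 0, h′(0) = 4, h′′(0) = 11/2.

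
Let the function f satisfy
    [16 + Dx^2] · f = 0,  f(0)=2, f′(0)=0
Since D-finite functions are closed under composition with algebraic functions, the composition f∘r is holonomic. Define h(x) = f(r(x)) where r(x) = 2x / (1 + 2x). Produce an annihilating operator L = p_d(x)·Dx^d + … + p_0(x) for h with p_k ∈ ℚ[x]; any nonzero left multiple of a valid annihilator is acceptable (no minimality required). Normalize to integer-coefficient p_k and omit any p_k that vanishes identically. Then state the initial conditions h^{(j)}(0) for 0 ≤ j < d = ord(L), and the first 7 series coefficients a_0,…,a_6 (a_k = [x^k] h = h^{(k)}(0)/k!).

L = 64 + (4 + 24·x + 48·x^2 + 32·x^3)·Dx + (1 + 8·x + 24·x^2 + 32·x^3 + 16·x^4)·Dx^2  (order 2).
h: a_k = 2, 0, -64, 256, -1280/3, -2048/3, 351232/45, …
ICs: h(0) = 2, h′(0) = 0.

f: a_k = 2, 0, -16, 0, 64/3, 0, -512/45, …
L₀ from L_f via x↦r, Dx↦r'^{-1}Dx.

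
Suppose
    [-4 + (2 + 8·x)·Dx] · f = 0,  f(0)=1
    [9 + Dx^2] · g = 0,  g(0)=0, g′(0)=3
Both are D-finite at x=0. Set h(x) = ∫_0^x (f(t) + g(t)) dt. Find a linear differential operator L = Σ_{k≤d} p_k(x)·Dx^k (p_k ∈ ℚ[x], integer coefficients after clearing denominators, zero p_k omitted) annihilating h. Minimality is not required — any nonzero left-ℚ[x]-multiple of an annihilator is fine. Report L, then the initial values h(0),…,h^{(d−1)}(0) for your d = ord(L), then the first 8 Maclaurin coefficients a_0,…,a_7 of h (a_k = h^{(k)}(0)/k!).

L = (-378 - 1296·x - 2592·x^2)·Dx + (45 + 828·x + 3888·x^2 + 5184·x^3)·Dx^2 + (-42 - 144·x - 288·x^2)·Dx^3 + (5 + 92·x + 432·x^2 + 576·x^3)·Dx^4  (order 4).
h: a_k = 0, 1, 5/2, -2/3, -1/8, -2, 1201/240, -12, …
ICs: h(0) = 0, h′(0) = 1, h′′(0) = 5, h′′′(0) = -4.

f: a_k = 1, 2, -2, 4, -10, 28, -84, 264, …
g: a_k = 0, 3, 0, -9/2, 0, 81/40, 0, -243/560, …
L₀ := lclm(L_f,L_g); ord L₀ ≤ 1+2.
h=∫₀ˣh₀: take L = L₀·Dx.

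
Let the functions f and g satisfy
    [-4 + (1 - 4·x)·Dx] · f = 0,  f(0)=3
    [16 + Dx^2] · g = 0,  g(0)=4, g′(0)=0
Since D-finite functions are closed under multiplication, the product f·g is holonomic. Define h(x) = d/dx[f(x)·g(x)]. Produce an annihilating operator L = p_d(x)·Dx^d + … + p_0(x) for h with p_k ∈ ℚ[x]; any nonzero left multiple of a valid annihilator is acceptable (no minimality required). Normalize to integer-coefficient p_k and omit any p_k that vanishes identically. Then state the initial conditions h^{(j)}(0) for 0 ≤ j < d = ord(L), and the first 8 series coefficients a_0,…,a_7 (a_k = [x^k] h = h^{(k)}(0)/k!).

f: a_k = 3, 12, 48, 192, 768, 3072, 12288, 49152, …
g: a_k = 4, 0, -32, 0, 128/3, 0, -1024/45, 0, …
h₀=f·g: eliminate ⇒ L₀, order ≤ 1·2.
Differentiate: ansatz ord ≤ ord L₀ ⇒ L.
L = (-16 - 128·x + 256·x^2) + (-8 + 32·x)·Dx + (1 - 8·x + 16·x^2)·Dx^2  (order 2).
h: a_k = 48, 192, 1152, 6656, 33280, 796672/5, 11153408/15, 71385088/21, …
ICs: h(0) = 48, h′(0) = 192.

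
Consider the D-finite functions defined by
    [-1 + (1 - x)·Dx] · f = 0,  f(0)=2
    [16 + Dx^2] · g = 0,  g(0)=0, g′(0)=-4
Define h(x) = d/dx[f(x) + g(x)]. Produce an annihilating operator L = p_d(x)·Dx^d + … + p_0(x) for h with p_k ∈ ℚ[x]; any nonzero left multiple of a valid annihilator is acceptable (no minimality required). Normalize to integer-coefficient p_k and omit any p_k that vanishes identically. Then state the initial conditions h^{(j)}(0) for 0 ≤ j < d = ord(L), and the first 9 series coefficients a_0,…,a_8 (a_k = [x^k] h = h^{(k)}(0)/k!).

f: a_k = 2, 2, 2, 2, 2, 2, 2, 2, 2, …
g: a_k = 0, -4, 0, 32/3, 0, -128/15, 0, 1024/315, 0, …
L₀ := lclm(L_f,L_g); ord L₀ ≤ 1+2.
Derive L from L₀ (diff closure).
L = (448 - 512·x + 256·x^2) + (-176 + 432·x - 384·x^2 + 128·x^3)·Dx + (28 - 32·x + 16·x^2)·Dx^2 + (-11 + 27·x - 24·x^2 + 8·x^3)·Dx^3  (order 3).
h: a_k = -2, 4, 38, 8, -98/3, 12, 1654/45, 16, 3622/315, …
ICs: h(0) = -2, h′(0) = 4, h′′(0) = 76.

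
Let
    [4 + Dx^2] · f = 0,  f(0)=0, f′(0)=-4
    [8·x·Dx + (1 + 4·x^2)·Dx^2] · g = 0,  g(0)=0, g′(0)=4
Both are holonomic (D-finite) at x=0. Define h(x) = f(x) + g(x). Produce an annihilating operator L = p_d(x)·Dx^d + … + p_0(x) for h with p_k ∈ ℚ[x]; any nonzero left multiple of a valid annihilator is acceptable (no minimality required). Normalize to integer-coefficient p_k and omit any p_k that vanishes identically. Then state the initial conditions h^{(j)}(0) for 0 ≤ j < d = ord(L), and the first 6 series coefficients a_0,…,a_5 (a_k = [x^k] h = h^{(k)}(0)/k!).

L = (-352·x + 1792·x^3 + 512·x^5)·Dx + (-4 + 112·x^2 + 576·x^4 + 256·x^6)·Dx^2 + (-88·x + 448·x^3 + 128·x^5)·Dx^3 + (-1 + 28·x^2 + 144·x^4 + 64·x^6)·Dx^4  (order 4).
h: a_k = 0, 0, 0, -8/3, 0, 184/15, …
ICs: h(0) = 0, h′(0) = 0, h′′(0) = 0, h′′′(0) = -16.

f: a_k = 0, -4, 0, 8/3, 0, -8/15, …
g: a_k = 0, 4, 0, -16/3, 0, 64/5, …
L₀ := lclm(L_f,L_g); ord L₀ ≤ 2+2.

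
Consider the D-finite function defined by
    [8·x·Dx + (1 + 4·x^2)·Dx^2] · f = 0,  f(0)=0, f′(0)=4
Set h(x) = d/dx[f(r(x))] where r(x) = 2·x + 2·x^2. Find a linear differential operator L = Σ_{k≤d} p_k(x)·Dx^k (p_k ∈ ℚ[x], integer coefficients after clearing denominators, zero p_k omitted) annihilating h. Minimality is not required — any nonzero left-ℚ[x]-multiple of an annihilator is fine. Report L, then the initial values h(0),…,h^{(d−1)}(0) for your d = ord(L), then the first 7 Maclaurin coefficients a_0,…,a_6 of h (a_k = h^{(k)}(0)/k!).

L = (-2 + 32·x + 128·x^2 + 192·x^3 + 96·x^4) + (1 + 2·x + 16·x^2 + 64·x^3 + 80·x^4 + 32·x^5)·Dx  (order 1).
h: a_k = 8, 16, -128, -512, 1408, 12032, -4096, …
ICs: h(0) = 8.

f: a_k = 0, 4, 0, -16/3, 0, 64/5, 0, …
Substitute x→r, Dx→(1/r')Dx; clear ⇒ L₀.
Derive L from L₀ (diff closure).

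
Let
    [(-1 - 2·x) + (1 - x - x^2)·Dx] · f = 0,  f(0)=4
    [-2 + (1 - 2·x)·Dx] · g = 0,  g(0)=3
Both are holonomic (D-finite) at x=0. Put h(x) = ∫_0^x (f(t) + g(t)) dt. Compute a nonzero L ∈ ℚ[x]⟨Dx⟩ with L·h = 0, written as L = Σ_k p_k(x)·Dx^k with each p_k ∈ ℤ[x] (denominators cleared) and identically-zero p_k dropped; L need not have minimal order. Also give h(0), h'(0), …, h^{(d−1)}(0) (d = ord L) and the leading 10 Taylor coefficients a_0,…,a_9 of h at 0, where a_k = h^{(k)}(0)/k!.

L = (-12·x + 12·x^2 - 8·x^3)·Dx + (4 - 6·x - 6·x^2 + 16·x^3 - 16·x^4)·Dx^2 + (-1 + 5·x - 9·x^2 + 6·x^3 + 2·x^4 - 4·x^5)·Dx^3  (order 3).
h: a_k = 0, 7, 5, 20/3, 9, 68/5, 64/3, 244/7, 117/2, 904/9, …
ICs: h(0) = 0, h′(0) = 7, h′′(0) = 10.

f: a_k = 4, 4, 8, 12, 20, 32, 52, 84, 136, 220, …
g: a_k = 3, 6, 12, 24, 48, 96, 192, 384, 768, 1536, …
f+g: L₀ = lclm(L_f,L_g), ord ≤ 1+1.
∫: right-multiply L₀ by Dx.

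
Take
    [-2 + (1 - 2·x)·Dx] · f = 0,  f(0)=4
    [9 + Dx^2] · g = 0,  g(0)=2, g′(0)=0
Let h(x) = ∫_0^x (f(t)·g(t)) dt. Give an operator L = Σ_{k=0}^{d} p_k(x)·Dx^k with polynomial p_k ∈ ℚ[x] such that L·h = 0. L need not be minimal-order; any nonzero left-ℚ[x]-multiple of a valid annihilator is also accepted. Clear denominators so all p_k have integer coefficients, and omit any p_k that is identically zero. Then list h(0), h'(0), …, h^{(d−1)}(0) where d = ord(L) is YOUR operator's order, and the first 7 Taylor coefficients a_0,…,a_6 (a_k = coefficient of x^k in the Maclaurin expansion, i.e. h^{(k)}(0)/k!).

f: a_k = 4, 8, 16, 32, 64, 128, 256, …
g: a_k = 2, 0, -9, 0, 27/4, 0, -81/40, …
h₀=f·g: eliminate ⇒ L₀, order ≤ 1·2.
∫: right-multiply L₀ by Dx.
L = (-9 + 18·x)·Dx + 4·Dx^2 + (-1 + 2·x)·Dx^3  (order 3).
h: a_k = 0, 8, 8, -4/3, -2, 11/5, 11/3, …
ICs: h(0) = 0, h′(0) = 8, h′′(0) = 16.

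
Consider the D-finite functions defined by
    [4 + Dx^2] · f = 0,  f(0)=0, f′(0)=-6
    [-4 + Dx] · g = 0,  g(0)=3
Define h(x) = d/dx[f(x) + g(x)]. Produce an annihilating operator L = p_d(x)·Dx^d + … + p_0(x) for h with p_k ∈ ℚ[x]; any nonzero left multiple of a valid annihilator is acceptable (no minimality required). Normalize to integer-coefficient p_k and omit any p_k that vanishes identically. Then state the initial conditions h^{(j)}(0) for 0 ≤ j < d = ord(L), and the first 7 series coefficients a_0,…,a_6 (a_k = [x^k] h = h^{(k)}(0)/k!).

L = 16 - 4·Dx + 4·Dx^2 - Dx^3  (order 3).
h: a_k = 6, 48, 108, 128, 124, 512/5, 344/5, …
ICs: h(0) = 6, h′(0) = 48, h′′(0) = 216.

f: a_k = 0, -6, 0, 4, 0, -4/5, 0, …
g: a_k = 3, 12, 24, 32, 32, 128/5, 256/15, …
Weyl lclm of L_f,L_g ⇒ L₀ (ord ≤ 3).
Derive L from L₀ (diff closure).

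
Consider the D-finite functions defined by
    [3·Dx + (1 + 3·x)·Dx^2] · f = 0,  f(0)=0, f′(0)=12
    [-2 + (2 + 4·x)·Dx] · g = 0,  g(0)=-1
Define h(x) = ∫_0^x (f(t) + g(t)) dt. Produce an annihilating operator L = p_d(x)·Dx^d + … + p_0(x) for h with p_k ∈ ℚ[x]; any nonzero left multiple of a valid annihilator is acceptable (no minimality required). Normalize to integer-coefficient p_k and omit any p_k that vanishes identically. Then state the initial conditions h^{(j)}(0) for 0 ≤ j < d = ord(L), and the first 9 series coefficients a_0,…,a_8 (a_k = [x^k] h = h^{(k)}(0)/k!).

f: a_k = 0, 12, -18, 36, -81, 972/5, -486, 8748/7, -6561/2, …
g: a_k = -1, -1, 1/2, -1/2, 5/8, -7/8, 21/16, -33/16, 429/128, …
L₀ := lclm(L_f,L_g); ord L₀ ≤ 2+1.
∫: right-multiply L₀ by Dx.
L = (18 + 18·x)·Dx^2 + (30 + 108·x + 90·x^2)·Dx^3 + (4 + 26·x + 54·x^2 + 36·x^3)·Dx^4  (order 4).
h: a_k = 0, -1, 11/2, -35/6, 71/8, -643/40, 7741/240, -7755/112, 139737/896, …
ICs: h(0) = 0, h′(0) = -1, h′′(0) = 11, h′′′(0) = -35.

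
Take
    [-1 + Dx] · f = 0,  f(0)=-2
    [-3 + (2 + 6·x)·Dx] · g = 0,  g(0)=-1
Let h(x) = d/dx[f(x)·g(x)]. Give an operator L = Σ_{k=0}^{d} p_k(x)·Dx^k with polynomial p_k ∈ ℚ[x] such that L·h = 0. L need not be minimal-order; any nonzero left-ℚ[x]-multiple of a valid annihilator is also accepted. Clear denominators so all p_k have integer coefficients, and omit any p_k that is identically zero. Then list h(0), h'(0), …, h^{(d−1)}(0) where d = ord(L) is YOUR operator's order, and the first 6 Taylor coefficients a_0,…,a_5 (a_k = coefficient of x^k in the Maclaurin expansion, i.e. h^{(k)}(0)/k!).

L = (7 + 60·x + 36·x^2) + (-10 - 42·x - 36·x^2)·Dx  (order 1).
h: a_k = 5, 7/2, 71/8, -671/48, 16157/384, -88837/768, …
ICs: h(0) = 5.

f: a_k = -2, -2, -1, -1/3, -1/12, -1/60, …
g: a_k = -1, -3/2, 9/8, -27/16, 405/128, -1701/256, …
f·g: L₀ = L_f ⊗_s L_g, ord ≤ 1·1.
Derive L from L₀ (diff closure).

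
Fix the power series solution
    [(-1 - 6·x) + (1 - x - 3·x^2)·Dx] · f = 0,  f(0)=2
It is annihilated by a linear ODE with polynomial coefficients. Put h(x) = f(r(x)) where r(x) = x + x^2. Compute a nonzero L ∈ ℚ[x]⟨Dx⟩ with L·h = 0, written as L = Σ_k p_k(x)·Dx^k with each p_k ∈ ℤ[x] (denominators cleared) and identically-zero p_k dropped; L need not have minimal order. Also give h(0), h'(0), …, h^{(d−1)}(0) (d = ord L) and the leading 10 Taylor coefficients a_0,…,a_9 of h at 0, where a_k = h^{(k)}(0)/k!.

L = (1 + 8·x + 18·x^2 + 12·x^3) + (-1 + x + 4·x^2 + 6·x^3 + 3·x^4)·Dx  (order 1).
h: a_k = 2, 2, 10, 30, 88, 274, 836, 2550, 7802, 23840, …
ICs: h(0) = 2.

f: a_k = 2, 2, 8, 14, 38, 80, 194, 434, 1016, 2318, …
L₀ from L_f via x↦r, Dx↦r'^{-1}Dx.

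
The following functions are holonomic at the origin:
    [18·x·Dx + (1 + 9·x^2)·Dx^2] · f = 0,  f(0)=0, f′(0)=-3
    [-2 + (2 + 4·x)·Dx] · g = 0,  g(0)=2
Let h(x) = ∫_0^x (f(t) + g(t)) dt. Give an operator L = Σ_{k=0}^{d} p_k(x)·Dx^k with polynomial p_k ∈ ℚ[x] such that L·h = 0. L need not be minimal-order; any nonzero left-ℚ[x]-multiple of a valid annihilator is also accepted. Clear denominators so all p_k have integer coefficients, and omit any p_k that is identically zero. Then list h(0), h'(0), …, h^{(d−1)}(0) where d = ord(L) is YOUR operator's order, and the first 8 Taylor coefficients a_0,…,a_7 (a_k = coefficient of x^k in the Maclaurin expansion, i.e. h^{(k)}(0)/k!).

f: a_k = 0, -3, 0, 9, 0, -243/5, 0, 2187/7, …
g: a_k = 2, 2, -1, 1, -5/4, 7/4, -21/8, 33/8, …
f+g: L₀ = lclm(L_f,L_g), ord ≤ 2+1.
∫: right-multiply L₀ by Dx.
L = (-36 - 180·x + 972·x^2 + 972·x^3)·Dx^2 + (-42 - 144·x + 720·x^2 + 3888·x^3 + 3402·x^4)·Dx^3 + (-2 + 32·x + 108·x^2 + 396·x^3 + 1134·x^4 + 972·x^5)·Dx^4  (order 4).
h: a_k = 0, 2, -1/2, -1/3, 5/2, -1/4, -937/120, -3/8, …
ICs: h(0) = 0, h′(0) = 2, h′′(0) = -1, h′′′(0) = -2.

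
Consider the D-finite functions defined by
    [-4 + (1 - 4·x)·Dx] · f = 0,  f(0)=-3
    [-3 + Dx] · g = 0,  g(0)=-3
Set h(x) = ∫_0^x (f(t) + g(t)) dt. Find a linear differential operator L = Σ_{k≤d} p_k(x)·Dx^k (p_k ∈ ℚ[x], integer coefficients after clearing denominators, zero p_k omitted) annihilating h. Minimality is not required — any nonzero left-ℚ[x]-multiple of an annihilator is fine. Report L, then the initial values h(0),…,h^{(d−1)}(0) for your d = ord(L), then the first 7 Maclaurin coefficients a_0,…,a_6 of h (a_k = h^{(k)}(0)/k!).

f: a_k = -3, -12, -48, -192, -768, -3072, -12288, …
g: a_k = -3, -9, -27/2, -27/2, -81/8, -243/40, -243/80, …
Sum ⇒ L₀ = lclm(L_f,L_g) in ℚ(x)⟨Dx⟩.
Integrate: L := L₀·Dx.
L = (-60 - 144·x)·Dx + (23 + 72·x - 144·x^2)·Dx^2 + (-1 - 8·x + 48·x^2)·Dx^3  (order 3).
h: a_k = 0, -6, -21/2, -41/2, -411/8, -1245/8, -41041/80, …
ICs: h(0) = 0, h′(0) = -6, h′′(0) = -21.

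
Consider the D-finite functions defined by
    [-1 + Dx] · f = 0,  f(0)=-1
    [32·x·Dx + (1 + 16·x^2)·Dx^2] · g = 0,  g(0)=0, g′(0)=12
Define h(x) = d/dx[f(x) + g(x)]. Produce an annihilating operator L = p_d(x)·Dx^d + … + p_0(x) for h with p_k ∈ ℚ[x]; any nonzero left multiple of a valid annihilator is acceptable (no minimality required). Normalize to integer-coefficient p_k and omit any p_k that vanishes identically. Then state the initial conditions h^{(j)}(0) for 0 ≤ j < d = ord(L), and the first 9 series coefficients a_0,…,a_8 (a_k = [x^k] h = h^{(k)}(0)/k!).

L = (32 - 32·x - 1536·x^2 - 512·x^3) + (-33 + 1504·x^2 - 256·x^4)·Dx + (1 + 32·x + 32·x^2 + 512·x^3 + 256·x^4)·Dx^2  (order 2).
h: a_k = 11, -1, -385/2, -1/6, 73727/24, -1/120, -35389441/720, -1/5040, 31708938239/40320, …
ICs: h(0) = 11, h′(0) = -1.

f: a_k = -1, -1, -1/2, -1/6, -1/24, -1/120, -1/720, -1/5040, -1/40320, …
g: a_k = 0, 12, 0, -64, 0, 3072/5, 0, -49152/7, 0, …
Weyl lclm of L_f,L_g ⇒ L₀ (ord ≤ 3).
h₀' ⇒ L via d/dx closure of L₀.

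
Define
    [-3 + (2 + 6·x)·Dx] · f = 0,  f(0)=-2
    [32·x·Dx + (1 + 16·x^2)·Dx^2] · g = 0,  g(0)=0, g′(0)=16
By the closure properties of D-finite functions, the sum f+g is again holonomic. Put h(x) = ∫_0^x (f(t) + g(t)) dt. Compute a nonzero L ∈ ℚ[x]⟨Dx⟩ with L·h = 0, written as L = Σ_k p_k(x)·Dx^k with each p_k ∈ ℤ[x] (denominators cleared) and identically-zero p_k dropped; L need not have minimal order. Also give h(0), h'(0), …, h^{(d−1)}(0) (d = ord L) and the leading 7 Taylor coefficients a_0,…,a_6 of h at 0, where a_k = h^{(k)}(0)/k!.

f: a_k = -2, -3, 9/4, -27/8, 405/64, -1701/128, 15309/512, …
g: a_k = 0, 16, 0, -256/3, 0, 4096/5, 0, …
Weyl lclm of L_f,L_g ⇒ L₀ (ord ≤ 3).
h=∫₀ˣh₀: take L = L₀·Dx.
L = (-192 - 1440·x + 9216·x^2 + 13824·x^3)·Dx^2 + (-155 - 768·x + 4128·x^2 + 36864·x^3 + 48384·x^4)·Dx^3 + (-6 + 110·x + 576·x^2 + 2624·x^3 + 10752·x^4 + 13824·x^5)·Dx^4  (order 4).
h: a_k = 0, -2, 13/2, 3/4, -2129/96, 81/64, 515783/3840, …
ICs: h(0) = 0, h′(0) = -2, h′′(0) = 13, h′′′(0) = 9/2.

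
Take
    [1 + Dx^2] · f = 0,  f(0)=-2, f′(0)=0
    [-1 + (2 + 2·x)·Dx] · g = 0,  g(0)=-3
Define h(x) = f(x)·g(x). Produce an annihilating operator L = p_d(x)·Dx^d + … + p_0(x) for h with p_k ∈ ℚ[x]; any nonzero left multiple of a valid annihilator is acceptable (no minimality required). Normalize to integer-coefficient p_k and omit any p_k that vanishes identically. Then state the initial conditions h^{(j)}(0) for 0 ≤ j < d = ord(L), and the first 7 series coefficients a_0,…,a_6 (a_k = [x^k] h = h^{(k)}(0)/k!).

L = (7 + 8·x + 4·x^2) + (-4 - 4·x)·Dx + (4 + 8·x + 4·x^2)·Dx^2  (order 2).
h: a_k = 6, 3, -15/4, -9/8, 25/64, 13/128, -349/7680, …
ICs: h(0) = 6, h′(0) = 3.

f: a_k = -2, 0, 1, 0, -1/12, 0, 1/360, …
g: a_k = -3, -3/2, 3/8, -3/16, 15/128, -21/256, 63/1024, …
h₀=f·g: eliminate ⇒ L₀, order ≤ 2·1.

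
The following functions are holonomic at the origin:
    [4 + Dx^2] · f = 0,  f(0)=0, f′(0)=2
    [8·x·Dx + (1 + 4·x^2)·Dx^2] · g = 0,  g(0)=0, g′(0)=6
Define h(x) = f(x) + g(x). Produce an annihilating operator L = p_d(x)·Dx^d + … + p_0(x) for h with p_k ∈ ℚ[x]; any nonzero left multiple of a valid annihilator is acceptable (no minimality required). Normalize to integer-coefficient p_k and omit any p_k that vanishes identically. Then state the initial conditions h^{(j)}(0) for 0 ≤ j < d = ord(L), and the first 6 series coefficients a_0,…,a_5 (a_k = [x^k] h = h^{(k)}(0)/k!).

f: a_k = 0, 2, 0, -4/3, 0, 4/15, …
g: a_k = 0, 6, 0, -8, 0, 96/5, …
Weyl lclm of L_f,L_g ⇒ L₀ (ord ≤ 4).
L = (-352·x + 1792·x^3 + 512·x^5)·Dx + (-4 + 112·x^2 + 576·x^4 + 256·x^6)·Dx^2 + (-88·x + 448·x^3 + 128·x^5)·Dx^3 + (-1 + 28·x^2 + 144·x^4 + 64·x^6)·Dx^4  (order 4).
h: a_k = 0, 8, 0, -28/3, 0, 292/15, …
ICs: h(0) = 0, h′(0) = 8, h′′(0) = 0, h′′′(0) = -56.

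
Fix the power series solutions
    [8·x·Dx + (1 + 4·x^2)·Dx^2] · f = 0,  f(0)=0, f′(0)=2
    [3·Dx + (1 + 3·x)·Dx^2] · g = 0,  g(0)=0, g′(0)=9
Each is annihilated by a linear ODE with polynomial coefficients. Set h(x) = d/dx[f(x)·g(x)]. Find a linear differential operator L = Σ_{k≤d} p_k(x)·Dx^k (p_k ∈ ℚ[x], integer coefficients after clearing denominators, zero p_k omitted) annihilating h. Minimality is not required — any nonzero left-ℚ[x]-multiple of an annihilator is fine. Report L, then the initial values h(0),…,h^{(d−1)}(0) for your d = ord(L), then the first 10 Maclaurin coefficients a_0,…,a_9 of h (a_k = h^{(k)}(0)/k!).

f: a_k = 0, 2, 0, -8/3, 0, 32/5, 0, -128/7, 0, 512/9, …
g: a_k = 0, 9, -27/2, 27, -243/4, 729/5, -729/2, 6561/7, -19683/8, 6561, …
f·g: L₀ = L_f ⊗_s L_g, ord ≤ 2·2.
h₀' ⇒ L via d/dx closure of L₀.
L = (1632 + 8496·x + 23040·x^2 + 110016·x^3 + 207360·x^4 + 269568·x^5 + 82944·x^7) + (418 + 6672·x + 44112·x^2 + 151488·x^3 + 393984·x^4 + 642816·x^5 + 725760·x^6 + 82944·x^7 + 290304·x^8)·Dx + (204 + 1844·x + 12096·x^2 + 47408·x^3 + 122880·x^4 + 240192·x^5 + 331776·x^6 + 361728·x^7 + 82944·x^8 + 165888·x^9)·Dx^2 + (25 + 246·x + 1217·x^2 + 4128·x^3 + 10624·x^4 + 22080·x^5 + 34272·x^6 + 41472·x^7 + 43776·x^8 + 13824·x^9 + 20736·x^10)·Dx^3  (order 3).
h: a_k = 0, 36, -81, 120, -855/2, 8316/5, -22869/5, 11952, -5154273/140, 4050892/35, …
ICs: h(0) = 0, h′(0) = 36, h′′(0) = -162.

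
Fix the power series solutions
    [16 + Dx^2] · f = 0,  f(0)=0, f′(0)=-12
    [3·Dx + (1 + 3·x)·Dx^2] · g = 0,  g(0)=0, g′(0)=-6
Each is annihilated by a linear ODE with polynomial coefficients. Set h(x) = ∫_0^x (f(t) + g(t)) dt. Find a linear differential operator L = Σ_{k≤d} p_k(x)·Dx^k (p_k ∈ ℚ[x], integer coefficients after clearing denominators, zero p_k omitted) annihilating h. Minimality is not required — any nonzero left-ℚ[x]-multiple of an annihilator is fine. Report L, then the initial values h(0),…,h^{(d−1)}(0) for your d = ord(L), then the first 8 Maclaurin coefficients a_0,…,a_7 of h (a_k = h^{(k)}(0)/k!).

L = (1680 + 2304·x + 3456·x^2)·Dx^2 + (272 + 1584·x + 3456·x^2 + 3456·x^3)·Dx^3 + (105 + 144·x + 216·x^2)·Dx^4 + (17 + 99·x + 216·x^2 + 216·x^3)·Dx^5  (order 5).
h: a_k = 0, 0, -9, 3, 7/2, 81/10, -307/15, 243/7, …
ICs: h(0) = 0, h′(0) = 0, h′′(0) = -18, h′′′(0) = 18, h′′′′(0) = 84.

f: a_k = 0, -12, 0, 32, 0, -128/5, 0, 1024/105, …
g: a_k = 0, -6, 9, -18, 81/2, -486/5, 243, -4374/7, …
Sum ⇒ L₀ = lclm(L_f,L_g) in ℚ(x)⟨Dx⟩.
∫: right-multiply L₀ by Dx.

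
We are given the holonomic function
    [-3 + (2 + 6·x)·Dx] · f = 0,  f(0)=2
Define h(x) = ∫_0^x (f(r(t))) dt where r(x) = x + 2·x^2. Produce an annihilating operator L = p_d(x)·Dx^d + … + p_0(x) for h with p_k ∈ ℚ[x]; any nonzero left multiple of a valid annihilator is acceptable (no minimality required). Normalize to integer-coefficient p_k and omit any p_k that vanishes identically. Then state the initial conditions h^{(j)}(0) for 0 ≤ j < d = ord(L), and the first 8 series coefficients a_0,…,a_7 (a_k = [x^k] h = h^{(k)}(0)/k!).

L = (-3 - 12·x)·Dx + (2 + 6·x + 12·x^2)·Dx^2  (order 2).
h: a_k = 0, 2, 3/2, 5/4, -45/32, 63/64, 135/256, -11205/3584, …
ICs: h(0) = 0, h′(0) = 2.

f: a_k = 2, 3, -9/4, 27/8, -405/64, 1701/128, -15309/512, 72171/1024, …
Substitute x→r, Dx→(1/r')Dx; clear ⇒ L₀.
h=∫₀ˣh₀: take L = L₀·Dx.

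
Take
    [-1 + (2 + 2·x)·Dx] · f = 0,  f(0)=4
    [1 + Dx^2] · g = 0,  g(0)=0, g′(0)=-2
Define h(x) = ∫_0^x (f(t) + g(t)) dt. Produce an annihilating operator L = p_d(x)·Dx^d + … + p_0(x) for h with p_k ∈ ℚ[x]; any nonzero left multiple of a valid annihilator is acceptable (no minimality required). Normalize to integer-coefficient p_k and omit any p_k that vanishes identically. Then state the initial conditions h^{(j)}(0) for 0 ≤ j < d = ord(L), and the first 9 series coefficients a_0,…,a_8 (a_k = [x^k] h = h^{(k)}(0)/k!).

f: a_k = 4, 2, -1/2, 1/4, -5/32, 7/64, -21/256, 33/512, -429/8192, …
g: a_k = 0, -2, 0, 1/3, 0, -1/60, 0, 1/2520, 0, …
f+g: L₀ = lclm(L_f,L_g), ord ≤ 1+2.
h=∫h₀ ⇒ L = L₀·Dx.
L = (-7 - 8·x - 4·x^2)·Dx + (6 + 22·x + 24·x^2 + 8·x^3)·Dx^2 + (-7 - 8·x - 4·x^2)·Dx^3 + (6 + 22·x + 24·x^2 + 8·x^3)·Dx^4  (order 4).
h: a_k = 0, 4, 0, -1/6, 7/48, -1/32, 89/5760, -3/256, 10459/1290240, …
ICs: h(0) = 0, h′(0) = 4, h′′(0) = 0, h′′′(0) = -1.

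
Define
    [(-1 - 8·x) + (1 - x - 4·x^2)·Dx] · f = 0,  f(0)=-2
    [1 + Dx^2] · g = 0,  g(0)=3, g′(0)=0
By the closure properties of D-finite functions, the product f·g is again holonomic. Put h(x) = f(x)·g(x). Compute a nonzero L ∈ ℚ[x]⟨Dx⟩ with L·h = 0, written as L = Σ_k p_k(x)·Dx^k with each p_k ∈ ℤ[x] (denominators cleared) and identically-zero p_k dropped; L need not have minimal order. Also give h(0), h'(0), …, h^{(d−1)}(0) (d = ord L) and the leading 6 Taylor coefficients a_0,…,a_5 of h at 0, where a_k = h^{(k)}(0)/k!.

f: a_k = -2, -2, -10, -18, -58, -130, …
g: a_k = 3, 0, -3/2, 0, 1/8, 0, …
L₀ := L_f ⊗_s L_g (sym. prod.), ord ≤ 2.
L = (7 + x + 4·x^2) + (2 + 16·x)·Dx + (-1 + x + 4·x^2)·Dx^2  (order 2).
h: a_k = -6, -6, -27, -51, -637/4, -1453/4, …
ICs: h(0) = -6, h′(0) = -6.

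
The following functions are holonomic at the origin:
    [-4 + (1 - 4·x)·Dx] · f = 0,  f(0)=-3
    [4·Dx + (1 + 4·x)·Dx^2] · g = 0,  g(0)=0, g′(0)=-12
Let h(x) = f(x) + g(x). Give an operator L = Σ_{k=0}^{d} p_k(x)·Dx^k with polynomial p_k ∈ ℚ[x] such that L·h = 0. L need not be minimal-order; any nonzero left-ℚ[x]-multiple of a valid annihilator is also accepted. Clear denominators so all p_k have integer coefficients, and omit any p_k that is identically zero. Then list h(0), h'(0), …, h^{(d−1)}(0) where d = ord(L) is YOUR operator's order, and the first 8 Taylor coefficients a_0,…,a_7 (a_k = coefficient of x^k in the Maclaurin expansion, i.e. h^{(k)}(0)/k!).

f: a_k = -3, -12, -48, -192, -768, -3072, -12288, -49152, …
g: a_k = 0, -12, 24, -64, 192, -3072/5, 2048, -49152/7, …
Sum ⇒ L₀ = lclm(L_f,L_g) in ℚ(x)⟨Dx⟩.
L = (160 + 128·x)·Dx + (16 + 256·x + 256·x^2)·Dx^2 + (-3 - 4·x + 48·x^2 + 64·x^3)·Dx^3  (order 3).
h: a_k = -3, -24, -24, -256, -576, -18432/5, -10240, -393216/7, …
ICs: h(0) = -3, h′(0) = -24, h′′(0) = -48.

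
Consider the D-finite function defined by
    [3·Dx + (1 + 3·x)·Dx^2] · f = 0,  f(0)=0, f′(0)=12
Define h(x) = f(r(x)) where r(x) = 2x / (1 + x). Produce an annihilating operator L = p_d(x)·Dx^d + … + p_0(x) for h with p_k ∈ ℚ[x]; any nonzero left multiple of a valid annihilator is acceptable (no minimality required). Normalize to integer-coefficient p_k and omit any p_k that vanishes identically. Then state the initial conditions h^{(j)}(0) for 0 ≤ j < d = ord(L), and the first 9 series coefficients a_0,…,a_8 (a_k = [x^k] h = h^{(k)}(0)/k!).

L = (8 + 14·x)·Dx + (1 + 8·x + 7·x^2)·Dx^2  (order 2).
h: a_k = 0, 24, -96, 456, -2400, 67224/5, -78432, 3294168/7, -2882400, …
ICs: h(0) = 0, h′(0) = 24.

f: a_k = 0, 12, -18, 36, -81, 972/5, -486, 8748/7, -6561/2, …
Change of var in L_f (x↦r) gives L₀.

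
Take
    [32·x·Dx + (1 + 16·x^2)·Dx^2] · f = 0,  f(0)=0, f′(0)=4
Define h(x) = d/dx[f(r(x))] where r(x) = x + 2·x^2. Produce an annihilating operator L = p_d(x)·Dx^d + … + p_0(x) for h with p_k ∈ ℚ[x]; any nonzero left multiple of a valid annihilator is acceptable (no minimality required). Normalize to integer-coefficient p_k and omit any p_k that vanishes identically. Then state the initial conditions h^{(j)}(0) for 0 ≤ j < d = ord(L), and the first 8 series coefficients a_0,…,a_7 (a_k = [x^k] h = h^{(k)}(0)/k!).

f: a_k = 0, 4, 0, -64/3, 0, 1024/5, 0, -16384/7, …
L₀ from L_f via x↦r, Dx↦r'^{-1}Dx.
h₀' ⇒ L via d/dx closure of L₀.
L = (-4 + 32·x + 256·x^2 + 768·x^3 + 768·x^4) + (1 + 4·x + 16·x^2 + 128·x^3 + 320·x^4 + 256·x^5)·Dx  (order 1).
h: a_k = 4, 16, -64, -512, -256, 11264, 40960, -131072, …
ICs: h(0) = 4.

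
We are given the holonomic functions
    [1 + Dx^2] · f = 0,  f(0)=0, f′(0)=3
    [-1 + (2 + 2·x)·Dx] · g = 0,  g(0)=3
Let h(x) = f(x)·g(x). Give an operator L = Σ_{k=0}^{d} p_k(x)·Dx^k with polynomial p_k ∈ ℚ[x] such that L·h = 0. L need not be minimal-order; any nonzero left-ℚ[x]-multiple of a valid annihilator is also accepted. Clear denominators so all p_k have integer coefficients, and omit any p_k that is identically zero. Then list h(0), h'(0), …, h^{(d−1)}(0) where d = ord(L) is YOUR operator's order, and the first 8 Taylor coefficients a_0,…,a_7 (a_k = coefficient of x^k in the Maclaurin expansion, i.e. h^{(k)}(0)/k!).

L = (7 + 8·x + 4·x^2) + (-4 - 4·x)·Dx + (4 + 8·x + 4·x^2)·Dx^2  (order 2).
h: a_k = 0, 9, 9/2, -21/8, -3/16, -57/640, 243/1280, -983/7168, …
ICs: h(0) = 0, h′(0) = 9.

f: a_k = 0, 3, 0, -1/2, 0, 1/40, 0, -1/1680, …
g: a_k = 3, 3/2, -3/8, 3/16, -15/128, 21/256, -63/1024, 99/2048, …
h₀=f·g: eliminate ⇒ L₀, order ≤ 2·1.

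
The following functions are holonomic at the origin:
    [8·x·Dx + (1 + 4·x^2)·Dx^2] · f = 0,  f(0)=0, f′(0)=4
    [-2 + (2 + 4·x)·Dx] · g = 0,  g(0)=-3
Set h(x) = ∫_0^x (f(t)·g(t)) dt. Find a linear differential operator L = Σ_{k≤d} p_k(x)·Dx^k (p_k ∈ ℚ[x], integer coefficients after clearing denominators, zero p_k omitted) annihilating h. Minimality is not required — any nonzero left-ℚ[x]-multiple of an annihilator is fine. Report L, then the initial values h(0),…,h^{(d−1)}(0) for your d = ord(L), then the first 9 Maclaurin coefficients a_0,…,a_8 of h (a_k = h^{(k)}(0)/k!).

f: a_k = 0, 4, 0, -16/3, 0, 64/5, 0, -256/7, 0, …
g: a_k = -3, -3, 3/2, -3/2, 15/8, -21/8, 63/16, -99/16, 1287/128, …
Product ⇒ symmetric product L₀, ord ≤ 2.
h=∫h₀ ⇒ L = L₀·Dx.
L = (3 - 8·x - 4·x^2)·Dx + (-2 + 4·x + 24·x^2 + 16·x^3)·Dx^2 + (1 + 4·x + 8·x^2 + 16·x^3 + 16·x^4)·Dx^3  (order 3).
h: a_k = 0, 0, -6, -4, 11/2, 2, -389/60, -409/70, 18853/1120, …
ICs: h(0) = 0, h′(0) = 0, h′′(0) = -12.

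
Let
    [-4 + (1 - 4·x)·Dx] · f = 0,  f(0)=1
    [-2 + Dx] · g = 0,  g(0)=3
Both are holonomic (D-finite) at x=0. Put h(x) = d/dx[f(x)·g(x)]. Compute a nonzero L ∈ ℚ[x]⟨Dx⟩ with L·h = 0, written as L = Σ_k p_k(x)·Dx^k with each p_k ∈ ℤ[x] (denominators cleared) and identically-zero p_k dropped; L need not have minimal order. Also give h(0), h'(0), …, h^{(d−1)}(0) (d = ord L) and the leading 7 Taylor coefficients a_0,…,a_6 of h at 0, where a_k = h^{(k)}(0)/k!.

f: a_k = 1, 4, 16, 64, 256, 1024, 4096, …
g: a_k = 3, 6, 6, 4, 2, 4/5, 4/15, …
Sym-product of L_f,L_g gives L₀ (≤ ord 1).
h₀' ⇒ L via d/dx closure of L₀.
L = (26 - 48·x + 32·x^2) + (-3 + 16·x - 16·x^2)·Dx  (order 1).
h: a_k = 18, 156, 948, 5064, 25324, 607784/5, 2836328/5, …
ICs: h(0) = 18.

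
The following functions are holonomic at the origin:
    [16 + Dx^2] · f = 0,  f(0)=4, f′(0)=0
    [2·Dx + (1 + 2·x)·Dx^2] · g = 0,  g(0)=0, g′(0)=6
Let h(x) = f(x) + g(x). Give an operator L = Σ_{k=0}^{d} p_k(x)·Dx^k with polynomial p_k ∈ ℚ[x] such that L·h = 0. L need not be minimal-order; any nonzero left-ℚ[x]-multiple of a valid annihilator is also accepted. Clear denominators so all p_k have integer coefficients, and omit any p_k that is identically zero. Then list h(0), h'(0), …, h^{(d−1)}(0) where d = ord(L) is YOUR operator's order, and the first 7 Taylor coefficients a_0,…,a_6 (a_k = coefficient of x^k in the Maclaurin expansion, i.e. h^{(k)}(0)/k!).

L = (160 + 256·x + 256·x^2)·Dx + (48 + 224·x + 384·x^2 + 256·x^3)·Dx^2 + (10 + 16·x + 16·x^2)·Dx^3 + (3 + 14·x + 24·x^2 + 16·x^3)·Dx^4  (order 4).
h: a_k = 4, 6, -38, 8, 92/3, 96/5, -2464/45, …
ICs: h(0) = 4, h′(0) = 6, h′′(0) = -76, h′′′(0) = 48.

f: a_k = 4, 0, -32, 0, 128/3, 0, -1024/45, …
g: a_k = 0, 6, -6, 8, -12, 96/5, -32, …
f+g: L₀ = lclm(L_f,L_g), ord ≤ 2+2.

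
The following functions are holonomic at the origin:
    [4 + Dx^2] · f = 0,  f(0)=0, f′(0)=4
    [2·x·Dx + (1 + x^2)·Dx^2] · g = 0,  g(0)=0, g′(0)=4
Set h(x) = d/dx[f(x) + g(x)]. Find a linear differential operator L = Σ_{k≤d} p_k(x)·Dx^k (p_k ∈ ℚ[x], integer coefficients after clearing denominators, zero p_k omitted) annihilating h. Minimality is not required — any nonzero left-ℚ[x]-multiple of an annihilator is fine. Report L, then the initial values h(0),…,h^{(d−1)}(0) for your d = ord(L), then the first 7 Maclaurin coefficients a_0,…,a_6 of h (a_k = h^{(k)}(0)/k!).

L = (-32·x + 80·x^3 + 16·x^5) + (4 + 32·x^2 + 36·x^4 + 8·x^6)·Dx + (-8·x + 20·x^3 + 4·x^5)·Dx^2 + (1 + 8·x^2 + 9·x^4 + 2·x^6)·Dx^3  (order 3).
h: a_k = 8, 0, -12, 0, 20/3, 0, -196/45, …
ICs: h(0) = 8, h′(0) = 0, h′′(0) = -24.

f: a_k = 0, 4, 0, -8/3, 0, 8/15, 0, …
g: a_k = 0, 4, 0, -4/3, 0, 4/5, 0, …
Sum ⇒ L₀ = lclm(L_f,L_g) in ℚ(x)⟨Dx⟩.
h₀' ⇒ L via d/dx closure of L₀.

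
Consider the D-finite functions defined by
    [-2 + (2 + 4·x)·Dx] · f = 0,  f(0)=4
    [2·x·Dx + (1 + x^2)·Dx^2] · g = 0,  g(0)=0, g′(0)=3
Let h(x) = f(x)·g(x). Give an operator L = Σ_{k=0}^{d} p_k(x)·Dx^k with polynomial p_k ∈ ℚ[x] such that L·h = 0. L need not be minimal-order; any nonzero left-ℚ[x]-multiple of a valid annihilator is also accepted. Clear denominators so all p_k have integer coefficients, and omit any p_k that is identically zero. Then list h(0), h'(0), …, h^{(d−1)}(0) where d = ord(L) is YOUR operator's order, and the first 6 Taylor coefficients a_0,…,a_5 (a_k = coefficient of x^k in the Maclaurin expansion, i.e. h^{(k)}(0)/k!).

L = (3 - 2·x - x^2) + (-2 - 2·x + 6·x^2 + 4·x^3)·Dx + (1 + 4·x + 5·x^2 + 4·x^3 + 4·x^4)·Dx^2  (order 2).
h: a_k = 0, 12, 12, -10, 2, -31/10, …
ICs: h(0) = 0, h′(0) = 12.

f: a_k = 4, 4, -2, 2, -5/2, 7/2, …
g: a_k = 0, 3, 0, -1, 0, 3/5, …
L₀ := L_f ⊗_s L_g (sym. prod.), ord ≤ 2.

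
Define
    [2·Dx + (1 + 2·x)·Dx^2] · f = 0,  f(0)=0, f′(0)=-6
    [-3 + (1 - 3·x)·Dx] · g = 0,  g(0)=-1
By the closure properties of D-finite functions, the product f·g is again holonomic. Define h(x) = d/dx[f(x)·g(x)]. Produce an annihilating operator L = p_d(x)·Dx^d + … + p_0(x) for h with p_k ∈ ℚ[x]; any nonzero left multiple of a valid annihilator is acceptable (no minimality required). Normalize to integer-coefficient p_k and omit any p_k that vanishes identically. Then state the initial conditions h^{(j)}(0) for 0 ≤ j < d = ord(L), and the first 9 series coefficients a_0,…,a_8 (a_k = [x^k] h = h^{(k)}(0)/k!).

f: a_k = 0, -6, 6, -8, 12, -96/5, 32, -384/7, 96, …
g: a_k = -1, -3, -9, -27, -81, -243, -729, -2187, -6561, …
Sym-product of L_f,L_g gives L₀ (≤ ord 2).
Derive L from L₀ (diff closure).
L = 24 + (5 + 30·x)·Dx + (-1 + x + 6·x^2)·Dx^2  (order 2).
h: a_k = 6, 24, 132, 480, 1896, 33168/5, 118008/5, 2805312/35, 9521688/35, …
ICs: h(0) = 6, h′(0) = 24.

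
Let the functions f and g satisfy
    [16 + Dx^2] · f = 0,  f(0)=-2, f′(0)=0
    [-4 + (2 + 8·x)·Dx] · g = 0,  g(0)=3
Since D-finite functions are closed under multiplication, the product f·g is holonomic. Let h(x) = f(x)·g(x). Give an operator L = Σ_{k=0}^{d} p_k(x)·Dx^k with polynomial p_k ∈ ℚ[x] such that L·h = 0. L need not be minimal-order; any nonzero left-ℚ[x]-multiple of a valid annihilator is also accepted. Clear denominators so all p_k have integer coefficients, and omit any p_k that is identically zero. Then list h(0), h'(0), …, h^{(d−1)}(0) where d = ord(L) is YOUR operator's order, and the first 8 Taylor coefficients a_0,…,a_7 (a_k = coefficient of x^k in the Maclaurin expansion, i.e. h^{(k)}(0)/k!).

f: a_k = -2, 0, 16, 0, -64/3, 0, 512/45, 0, …
g: a_k = 3, 6, -6, 12, -30, 84, -252, 792, …
Product ⇒ symmetric product L₀, ord ≤ 2.
L = (28 + 128·x + 256·x^2) + (-4 - 16·x)·Dx + (1 + 8·x + 16·x^2)·Dx^2  (order 2).
h: a_k = -6, -12, 60, 72, -100, -104, 2792/15, -6416/15, …
ICs: h(0) = -6, h′(0) = -12.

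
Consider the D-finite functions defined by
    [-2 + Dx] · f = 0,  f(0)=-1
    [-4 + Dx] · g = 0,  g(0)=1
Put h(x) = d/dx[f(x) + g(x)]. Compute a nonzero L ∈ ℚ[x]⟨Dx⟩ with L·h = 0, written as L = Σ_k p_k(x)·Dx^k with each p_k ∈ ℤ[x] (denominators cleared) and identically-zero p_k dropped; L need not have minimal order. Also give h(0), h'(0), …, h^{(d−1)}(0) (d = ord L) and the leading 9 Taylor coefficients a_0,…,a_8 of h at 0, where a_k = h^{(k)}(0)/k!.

L = 8 - 6·Dx + Dx^2  (order 2).
h: a_k = 2, 12, 28, 40, 124/3, 168/5, 1016/45, 272/21, 292/45, …
ICs: h(0) = 2, h′(0) = 12.

f: a_k = -1, -2, -2, -4/3, -2/3, -4/15, -4/45, -8/315, -2/315, …
g: a_k = 1, 4, 8, 32/3, 32/3, 128/15, 256/45, 1024/315, 512/315, …
Weyl lclm of L_f,L_g ⇒ L₀ (ord ≤ 2).
h=h₀': d/dx-closure on L₀ ⇒ L.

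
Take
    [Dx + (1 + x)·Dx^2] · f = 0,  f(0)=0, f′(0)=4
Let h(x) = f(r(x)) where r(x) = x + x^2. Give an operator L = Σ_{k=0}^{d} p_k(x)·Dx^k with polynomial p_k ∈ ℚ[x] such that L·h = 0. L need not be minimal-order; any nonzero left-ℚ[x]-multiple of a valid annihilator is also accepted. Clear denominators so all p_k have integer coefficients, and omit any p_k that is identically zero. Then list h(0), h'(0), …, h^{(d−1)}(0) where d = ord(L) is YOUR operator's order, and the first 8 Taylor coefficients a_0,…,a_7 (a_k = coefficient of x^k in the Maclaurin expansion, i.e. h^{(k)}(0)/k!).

L = (-1 + 2·x + 2·x^2)·Dx + (1 + 3·x + 3·x^2 + 2·x^3)·Dx^2  (order 2).
h: a_k = 0, 4, 2, -8/3, 1, 4/5, -4/3, 4/7, …
ICs: h(0) = 0, h′(0) = 4.

f: a_k = 0, 4, -2, 4/3, -1, 4/5, -2/3, 4/7, …
f∘r: x↦r, Dx↦Dx/r' in L_f ⇒ L₀.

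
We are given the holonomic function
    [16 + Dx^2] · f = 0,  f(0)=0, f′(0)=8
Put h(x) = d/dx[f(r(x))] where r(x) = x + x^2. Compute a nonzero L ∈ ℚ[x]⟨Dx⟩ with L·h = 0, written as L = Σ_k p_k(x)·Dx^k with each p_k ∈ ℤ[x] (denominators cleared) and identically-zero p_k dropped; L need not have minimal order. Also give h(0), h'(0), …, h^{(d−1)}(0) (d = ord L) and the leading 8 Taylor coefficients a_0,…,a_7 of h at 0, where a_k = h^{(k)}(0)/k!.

f: a_k = 0, 8, 0, -64/3, 0, 256/15, 0, -2048/315, …
f∘r: x↦r, Dx↦Dx/r' in L_f ⇒ L₀.
Derive L from L₀ (diff closure).
L = (28 + 128·x + 384·x^2 + 512·x^3 + 256·x^4) + (-6 - 12·x)·Dx + (1 + 4·x + 4·x^2)·Dx^2  (order 2).
h: a_k = 8, 16, -64, -256, -704/3, 384, 51712/45, 45056/45, …
ICs: h(0) = 8, h′(0) = 16.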